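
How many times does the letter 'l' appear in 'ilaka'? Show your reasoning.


Letter 'l' in 'ilaka': found at position(s) 2 = 1 occurrence(s).

1


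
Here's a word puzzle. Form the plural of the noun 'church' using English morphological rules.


Apply rule: Add -es (sibilant/fricative ending). 'church' becomes 'churches'.

churches


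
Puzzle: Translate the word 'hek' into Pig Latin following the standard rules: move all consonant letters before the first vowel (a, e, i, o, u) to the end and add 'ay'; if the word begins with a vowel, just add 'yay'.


'hek': move consonant cluster 'h' to end and add 'ay': 'ekhay'.

ekhay


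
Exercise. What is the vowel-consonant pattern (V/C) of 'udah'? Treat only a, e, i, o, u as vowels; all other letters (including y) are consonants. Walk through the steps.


Letter mapping: u = V, d = C, a = V, h = C.

VCVC


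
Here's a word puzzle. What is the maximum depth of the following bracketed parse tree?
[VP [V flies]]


Count bracket nesting levels:
'[' at pos 0: depth = 1
'[' at pos 4: depth = 2
Maximum depth reached: 2

2


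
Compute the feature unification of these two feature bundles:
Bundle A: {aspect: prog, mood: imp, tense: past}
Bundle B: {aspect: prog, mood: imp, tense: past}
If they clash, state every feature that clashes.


Compare features:
aspect: A=prog vs B=prog -> unified: prog
mood: A=imp vs B=imp -> unified: imp
tense: A=past vs B=past -> unified: past
No clashes found.

Unified: {aspect: prog, mood: imp, tense: past}


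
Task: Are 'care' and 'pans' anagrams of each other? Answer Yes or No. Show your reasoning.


Sorted letters of 'care': 'acer'
Sorted letters of 'pans': 'anps'
They do not match.

No


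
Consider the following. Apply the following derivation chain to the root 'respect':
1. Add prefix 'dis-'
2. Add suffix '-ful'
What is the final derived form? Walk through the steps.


Step 1: Add prefix 'dis-' to 'respect' = 'disrespect'
Step 2: Add suffix '-ful' to 'disrespect' = 'disrespectful'

disrespectful


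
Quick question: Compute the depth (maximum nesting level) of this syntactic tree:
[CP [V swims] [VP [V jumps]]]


Count bracket nesting levels:
'[' at pos 0: depth = 1
'[' at pos 4: depth = 2
'[' at pos 14: depth = 2
'[' at pos 18: depth = 3
Maximum depth reached: 3

3


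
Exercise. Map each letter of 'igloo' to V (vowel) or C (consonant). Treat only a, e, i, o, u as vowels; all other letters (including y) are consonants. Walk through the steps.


Letter mapping: i = V, g = C, l = C, o = V, o = V.

VCCVV


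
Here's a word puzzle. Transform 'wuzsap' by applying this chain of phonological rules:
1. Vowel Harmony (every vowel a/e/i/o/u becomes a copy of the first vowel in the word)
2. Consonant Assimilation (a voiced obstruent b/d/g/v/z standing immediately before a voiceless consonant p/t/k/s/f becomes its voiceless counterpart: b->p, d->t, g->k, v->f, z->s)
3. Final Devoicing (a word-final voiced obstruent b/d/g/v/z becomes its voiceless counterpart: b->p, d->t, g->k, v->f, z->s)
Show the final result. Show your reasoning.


Starting form: 'wuzsap'
Rule 1: Vowel Harmony: all vowels become 'u' (matching first vowel). 'wuzsap' -> 'wuzsup'
Rule 2: Consonant Assimilation: voiced obstruent before voiceless consonant becomes voiceless ('zs' -> 'ss'). 'wuzsup' -> 'wussup'
Rule 3: Final Devoicing: final consonant 'p' is not one of the voiced obstruents b/d/g/v/z. No change.
Final form: 'wussup'

wussup


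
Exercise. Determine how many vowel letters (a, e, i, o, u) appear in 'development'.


Vowels in 'development': e, e, o, e = 4 vowels.

4


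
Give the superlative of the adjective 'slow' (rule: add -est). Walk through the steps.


Apply superlative formation (add -est): 'slow' -> 'slowest'.

slowest


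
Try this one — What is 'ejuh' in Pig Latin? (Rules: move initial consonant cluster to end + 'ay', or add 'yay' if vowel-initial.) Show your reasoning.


'ejuh' starts with a vowel, so add 'yay': 'ejuhyay'.

ejuhyay


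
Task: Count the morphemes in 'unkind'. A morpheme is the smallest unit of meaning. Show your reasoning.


Decomposition: un- (prefix) + kind (root) = 2 morpheme(s)

2 morphemes


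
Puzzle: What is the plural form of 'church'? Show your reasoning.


Apply rule: Add -es (sibilant/fricative ending). 'church' becomes 'churches'.

churches


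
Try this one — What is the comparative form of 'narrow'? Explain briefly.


Apply comparative formation (add -er): 'narrow' -> 'narrower'.

narrower


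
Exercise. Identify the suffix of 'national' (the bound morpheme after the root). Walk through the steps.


The word 'national' = 'nation' (root) + '-al' (suffix). The suffix is '-al'.

al


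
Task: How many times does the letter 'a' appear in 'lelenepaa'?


Letter 'a' in 'lelenepaa': found at position(s) 8, 9 = 2 occurrence(s).

2


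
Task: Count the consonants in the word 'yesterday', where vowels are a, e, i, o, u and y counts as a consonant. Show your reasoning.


Consonants in 'yesterday': y, s, t, r, d, y = 6 consonants.

6


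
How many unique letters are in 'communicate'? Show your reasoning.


Unique letters in 'communicate': {a, c, e, i, m, n, o, t, u} = 9 distinct letters.

9


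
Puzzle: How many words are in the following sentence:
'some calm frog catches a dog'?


Split into words: some | calm | frog | catches | a | dog = 6 words.

6


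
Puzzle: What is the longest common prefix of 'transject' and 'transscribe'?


Compare from the start: 5 characters match: 'trans'. Mismatch at position 6: 'j' vs 's'.

trans


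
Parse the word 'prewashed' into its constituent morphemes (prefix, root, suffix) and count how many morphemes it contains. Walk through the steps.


Step 1: Identify prefix: 'pre' (meaning: before)
Step 2: Identify root: 'wash'
Step 3: Identify suffix(es): 'ed'
Decomposition: pre- (prefix: before) + wash (root) + -ed (suffix: past)
Total morphemes: 3

3 morphemes (pre- (prefix: before) + wash (root) + -ed (suffix: past))


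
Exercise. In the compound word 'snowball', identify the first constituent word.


Split 'snowball' into 'snow' + 'ball'. The first part is 'snow'.

snow


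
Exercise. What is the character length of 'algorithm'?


Spell out 'algorithm' and number each letter: a(1), l(2), g(3), o(4), r(5), i(6), t(7), h(8), m(9). Total: 9 letters.

9


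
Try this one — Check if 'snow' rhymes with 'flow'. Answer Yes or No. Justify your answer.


Rime (stressed vowel + following sounds) of 'snow': -ow = /oʊ/
Rime of 'flow': -ow = /oʊ/
/oʊ/ and /oʊ/ are the same ending sound, so the words rhyme.

Yes


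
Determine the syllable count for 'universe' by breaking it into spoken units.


Break 'universe' into syllables: u-ni-verse -> u | ni | verse = 3 syllables

3 syllables


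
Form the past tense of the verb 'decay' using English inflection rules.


Apply rule: Add -ed. 'decay' becomes 'decayed'.

decayed


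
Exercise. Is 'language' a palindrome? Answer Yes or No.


Forward: 'language'
Reversed: 'egaugnal'
They differ.

No


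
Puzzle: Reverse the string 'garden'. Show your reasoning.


Reverse 'garden' character by character: 'nedrag'.

nedrag


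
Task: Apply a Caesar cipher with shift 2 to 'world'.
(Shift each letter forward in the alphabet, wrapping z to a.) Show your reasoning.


Shift each letter by 2: w -> y, o -> q, r -> t, l -> n, d -> f. Result: 'yqtnf'.

yqtnf


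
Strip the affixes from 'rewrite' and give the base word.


Remove prefix 're' from 'rewrite' to get root 'write'.

write


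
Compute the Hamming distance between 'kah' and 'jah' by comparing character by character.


Alignment:
Position 1: 'k' vs 'j' = DIFFER
Position 2: 'a' vs 'a' = match
Position 3: 'h' vs 'h' = match
Total differences: 1

1


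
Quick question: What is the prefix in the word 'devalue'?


The word 'devalue' = 'de' (prefix) + 'value' (root). The prefix is 'de'.

de


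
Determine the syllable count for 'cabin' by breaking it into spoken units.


Break 'cabin' into syllables: cab-in -> cab | in = 2 syllables

2 syllables


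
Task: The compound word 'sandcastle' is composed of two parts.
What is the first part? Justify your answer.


Split 'sandcastle' into 'sand' + 'castle'. The first part is 'sand'.

sand


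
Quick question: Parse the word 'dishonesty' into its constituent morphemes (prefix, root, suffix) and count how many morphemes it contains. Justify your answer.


Step 1: Identify prefix: 'dis' (meaning: not/apart)
Step 2: Identify root: 'honest'
Step 3: Identify suffix(es): 'y'
Decomposition: dis- (prefix: not/apart) + honest (root) + -y (suffix: quality)
Total morphemes: 3

3 morphemes (dis- (prefix: not/apart) + honest (root) + -y (suffix: quality))


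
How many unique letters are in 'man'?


Unique letters in 'man': {a, m, n} = 3 distinct letters.

3


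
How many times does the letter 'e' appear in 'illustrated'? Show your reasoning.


Letter 'e' in 'illustrated': found at position(s) 10 = 1 occurrence(s).

1


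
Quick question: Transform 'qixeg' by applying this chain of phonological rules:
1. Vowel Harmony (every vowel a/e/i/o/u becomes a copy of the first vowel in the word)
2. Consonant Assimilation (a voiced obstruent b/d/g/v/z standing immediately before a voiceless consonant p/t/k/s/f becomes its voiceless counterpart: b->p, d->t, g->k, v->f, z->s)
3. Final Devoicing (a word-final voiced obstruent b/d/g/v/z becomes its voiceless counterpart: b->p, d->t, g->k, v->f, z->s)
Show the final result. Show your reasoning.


Starting form: 'qixeg'
Rule 1: Vowel Harmony: all vowels become 'i' (matching first vowel). 'qixeg' -> 'qixig'
Rule 2: Consonant Assimilation: no voiced obstruent (b/d/g/v/z) stands immediately before a voiceless consonant (p/t/k/s/f). No change.
Rule 3: Final Devoicing: word-final voiced obstruent 'g' becomes voiceless 'k'. 'qixig' -> 'qixik'
Final form: 'qixik'

qixik


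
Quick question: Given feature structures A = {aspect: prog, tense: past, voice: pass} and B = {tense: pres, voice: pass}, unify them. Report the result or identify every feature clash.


Compare features:
aspect: A=prog vs B=_ -> unified: prog
tense: A=past vs B=pres -> CLASH
voice: A=pass vs B=pass -> unified: pass
Clash detected on feature 'tense' (past vs pres); unification fails.

CLASH on 'tense' (past vs pres)


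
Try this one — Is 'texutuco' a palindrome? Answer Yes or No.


Forward: 'texutuco'
Reversed: 'ocutuxet'
They differ.

No


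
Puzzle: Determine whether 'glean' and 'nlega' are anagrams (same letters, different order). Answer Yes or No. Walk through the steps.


Sorted letters of 'glean': 'aegln'
Sorted letters of 'nlega': 'aegln'
They match.

Yes


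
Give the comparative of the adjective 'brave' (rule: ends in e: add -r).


Apply comparative formation (ends in e: add -r): 'brave' -> 'braver'.

braver


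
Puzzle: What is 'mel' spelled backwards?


Reverse 'mel' character by character: 'lem'.

lem


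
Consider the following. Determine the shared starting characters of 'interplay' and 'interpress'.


Compare from the start: 6 characters match: 'interp'. Mismatch at position 7: 'l' vs 'r'.

interp


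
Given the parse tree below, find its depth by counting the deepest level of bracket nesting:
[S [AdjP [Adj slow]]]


Count bracket nesting levels:
'[' at pos 0: depth = 1
'[' at pos 3: depth = 2
'[' at pos 9: depth = 3
Maximum depth reached: 3

3


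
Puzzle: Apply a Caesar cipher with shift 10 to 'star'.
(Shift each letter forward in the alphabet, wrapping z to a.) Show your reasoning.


Shift each letter by 10: s -> c, t -> d, a -> k, r -> b. Result: 'cdkb'.

cdkb


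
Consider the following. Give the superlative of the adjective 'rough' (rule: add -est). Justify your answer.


Apply superlative formation (add -est): 'rough' -> 'roughest'.

roughest


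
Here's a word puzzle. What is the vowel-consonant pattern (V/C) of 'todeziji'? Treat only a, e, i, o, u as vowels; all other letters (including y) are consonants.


Letter mapping: t = C, o = V, d = C, e = V, z = C, i = V, j = C, i = V.

CVCVCVCV


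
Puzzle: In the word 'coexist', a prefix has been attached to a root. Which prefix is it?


The word 'coexist' = 'co' (prefix) + 'exist' (root). The prefix is 'co'.

co


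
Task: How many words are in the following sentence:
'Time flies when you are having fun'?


Split into words: Time | flies | when | you | are | having | fun = 7 words.

7


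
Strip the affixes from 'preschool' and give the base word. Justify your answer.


Remove prefix 'pre' from 'preschool' to get root 'school'.

school


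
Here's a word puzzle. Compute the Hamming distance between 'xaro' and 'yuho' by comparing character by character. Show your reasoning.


Alignment:
Position 1: 'x' vs 'y' = DIFFER
Position 2: 'a' vs 'u' = DIFFER
Position 3: 'r' vs 'h' = DIFFER
Position 4: 'o' vs 'o' = match
Total differences: 3

3


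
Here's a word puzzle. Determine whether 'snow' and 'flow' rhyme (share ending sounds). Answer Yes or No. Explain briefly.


Rime (stressed vowel + following sounds) of 'snow': -ow = /oʊ/
Rime of 'flow': -ow = /oʊ/
/oʊ/ and /oʊ/ are the same ending sound, so the words rhyme.

Yes


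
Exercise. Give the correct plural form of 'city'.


Apply rule: Change -y to -ies (consonant + y). 'city' becomes 'cities'.

cities


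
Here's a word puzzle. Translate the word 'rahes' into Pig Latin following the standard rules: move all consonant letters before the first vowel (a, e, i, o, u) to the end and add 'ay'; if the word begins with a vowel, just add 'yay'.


'rahes': move consonant cluster 'r' to end and add 'ay': 'ahesray'.

ahesray


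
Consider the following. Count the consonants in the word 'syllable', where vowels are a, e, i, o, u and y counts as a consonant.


Consonants in 'syllable': s, y, l, l, b, l = 6 consonants.

6


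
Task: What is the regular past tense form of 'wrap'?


Apply rule: Double final consonant and add -ed. 'wrap' becomes 'wrapped'.

wrapped


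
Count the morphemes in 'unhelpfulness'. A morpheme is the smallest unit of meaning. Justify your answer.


Decomposition: un- (prefix) + help (root) + -ful (suffix) + -ness (suffix) = 4 morpheme(s)

4 morphemes


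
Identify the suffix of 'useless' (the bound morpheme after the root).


The word 'useless' = 'use' (root) + '-less' (suffix). The suffix is '-less'.

less


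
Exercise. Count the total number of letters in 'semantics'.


Spell out 'semantics' and number each letter: s(1), e(2), m(3), a(4), n(5), t(6), i(7), c(8), s(9). Total: 9 letters.

9


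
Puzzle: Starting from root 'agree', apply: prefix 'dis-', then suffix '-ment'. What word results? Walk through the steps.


Step 1: Add prefix 'dis-' to 'agree' = 'disagree'
Step 2: Add suffix '-ment' to 'disagree' = 'disagreement'

disagreement


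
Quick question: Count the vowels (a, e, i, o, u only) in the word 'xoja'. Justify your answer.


Vowels in 'xoja': o, a = 2 vowels.

2


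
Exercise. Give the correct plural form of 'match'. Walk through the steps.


Apply rule: Add -es (sibilant/fricative ending). 'match' becomes 'matches'.

matches


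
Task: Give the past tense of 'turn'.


Apply rule: Add -ed. 'turn' becomes 'turned'.

turned


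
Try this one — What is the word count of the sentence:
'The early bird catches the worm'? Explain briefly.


Split into words: The | early | bird | catches | the | worm = 6 words.

6


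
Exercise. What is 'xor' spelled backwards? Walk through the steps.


Reverse 'xor' character by character: 'rox'.

rox


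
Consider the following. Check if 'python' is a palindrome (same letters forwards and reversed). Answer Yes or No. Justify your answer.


Forward: 'python'
Reversed: 'nohtyp'
They differ.

No


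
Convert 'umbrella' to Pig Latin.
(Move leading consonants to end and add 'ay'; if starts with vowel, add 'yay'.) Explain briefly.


'umbrella' starts with a vowel, so add 'yay': 'umbrellayay'.

umbrellayay


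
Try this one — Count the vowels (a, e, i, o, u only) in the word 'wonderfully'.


Vowels in 'wonderfully': o, e, u = 3 vowels.

3


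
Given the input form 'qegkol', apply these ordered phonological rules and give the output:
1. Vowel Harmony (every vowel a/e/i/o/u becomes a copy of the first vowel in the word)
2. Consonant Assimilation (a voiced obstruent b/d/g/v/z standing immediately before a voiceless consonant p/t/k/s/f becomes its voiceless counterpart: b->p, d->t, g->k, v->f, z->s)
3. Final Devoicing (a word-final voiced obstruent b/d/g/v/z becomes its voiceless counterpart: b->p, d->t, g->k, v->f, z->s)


Starting form: 'qegkol'
Rule 1: Vowel Harmony: all vowels become 'e' (matching first vowel). 'qegkol' -> 'qegkel'
Rule 2: Consonant Assimilation: voiced obstruent before voiceless consonant becomes voiceless ('gk' -> 'kk'). 'qegkel' -> 'qekkel'
Rule 3: Final Devoicing: final consonant 'l' is not one of the voiced obstruents b/d/g/v/z. No change.
Final form: 'qekkel'

qekkel


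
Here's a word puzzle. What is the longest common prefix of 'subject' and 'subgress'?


Compare from the start: 3 characters match: 'sub'. Mismatch at position 4: 'j' vs 'g'.

sub


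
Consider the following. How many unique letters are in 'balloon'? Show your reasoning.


Unique letters in 'balloon': {a, b, l, n, o} = 5 distinct letters.

5


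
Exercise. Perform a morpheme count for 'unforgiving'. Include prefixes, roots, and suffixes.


Decomposition: un- (prefix) + forgive (root) + -ing (suffix) = 3 morpheme(s)

3 morphemes


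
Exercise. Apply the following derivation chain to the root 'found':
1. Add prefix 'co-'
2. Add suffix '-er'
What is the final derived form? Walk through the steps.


Step 1: Add prefix 'co-' to 'found' = 'cofound'
Step 2: Add suffix '-er' to 'cofound' = 'cofounder'

cofounder


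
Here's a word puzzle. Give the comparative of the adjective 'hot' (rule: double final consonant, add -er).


Apply comparative formation (double final consonant, add -er): 'hot' -> 'hotter'.

hotter


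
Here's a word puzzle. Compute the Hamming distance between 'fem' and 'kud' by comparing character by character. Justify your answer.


Alignment:
Position 1: 'f' vs 'k' = DIFFER
Position 2: 'e' vs 'u' = DIFFER
Position 3: 'm' vs 'd' = DIFFER
Total differences: 3

3


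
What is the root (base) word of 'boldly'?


Remove suffix '-ly' from 'boldly' to get root 'bold'.

bold


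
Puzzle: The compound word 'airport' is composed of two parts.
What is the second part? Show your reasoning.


Split 'airport' into 'air' + 'port'. The second part is 'port'.

port


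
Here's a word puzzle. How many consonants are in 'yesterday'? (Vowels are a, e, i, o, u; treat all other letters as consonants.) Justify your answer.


Consonants in 'yesterday': y, s, t, r, d, y = 6 consonants.

6


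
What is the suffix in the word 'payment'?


The word 'payment' = 'pay' (root) + '-ment' (suffix). The suffix is '-ment'.

ment


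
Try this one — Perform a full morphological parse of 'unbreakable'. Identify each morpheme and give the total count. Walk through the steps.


Step 1: Identify prefix: 'un' (meaning: not/reverse)
Step 2: Identify root: 'break'
Step 3: Identify suffix(es): 'able'
Decomposition: un- (prefix: not/reverse) + break (root) + -able (suffix: capable of)
Total morphemes: 3

3 morphemes (un- (prefix: not/reverse) + break (root) + -able (suffix: capable of))


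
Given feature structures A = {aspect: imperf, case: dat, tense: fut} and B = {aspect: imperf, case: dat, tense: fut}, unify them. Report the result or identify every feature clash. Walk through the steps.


Compare features:
aspect: A=imperf vs B=imperf -> unified: imperf
case: A=dat vs B=dat -> unified: dat
tense: A=fut vs B=fut -> unified: fut
No clashes found.

Unified: {aspect: imperf, case: dat, tense: fut}


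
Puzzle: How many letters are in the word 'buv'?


Spell out 'buv' and number each letter: b(1), u(2), v(3). Total: 3 letters.

3


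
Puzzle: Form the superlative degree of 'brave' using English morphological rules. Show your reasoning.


Apply superlative formation (ends in e: add -st): 'brave' -> 'bravest'.

bravest


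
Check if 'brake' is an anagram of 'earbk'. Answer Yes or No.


Sorted letters of 'brake': 'abekr'
Sorted letters of 'earbk': 'abekr'
They match.

Yes


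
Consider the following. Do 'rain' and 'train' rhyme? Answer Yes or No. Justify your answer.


Rime (stressed vowel + following sounds) of 'rain': -ain = /eɪn/
Rime of 'train': -ain = /eɪn/
/eɪn/ and /eɪn/ are the same ending sound, so the words rhyme.

Yes


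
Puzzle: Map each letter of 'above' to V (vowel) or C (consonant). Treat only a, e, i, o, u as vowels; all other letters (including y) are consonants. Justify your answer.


Letter mapping: a = V, b = C, o = V, v = C, e = V.

VCVCV


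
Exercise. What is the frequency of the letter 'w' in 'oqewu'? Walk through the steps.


Letter 'w' in 'oqewu': found at position(s) 4 = 1 occurrence(s).

1


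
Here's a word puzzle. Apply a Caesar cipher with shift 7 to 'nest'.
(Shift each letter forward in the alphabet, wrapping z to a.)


Shift each letter by 7: n -> u, e -> l, s -> z, t -> a. Result: 'ulza'.

ulza


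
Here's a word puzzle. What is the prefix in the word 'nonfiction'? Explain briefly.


The word 'nonfiction' = 'non' (prefix) + 'fiction' (root). The prefix is 'non'.

non


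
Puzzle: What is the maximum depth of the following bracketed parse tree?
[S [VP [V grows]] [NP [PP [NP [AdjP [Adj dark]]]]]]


Count bracket nesting levels:
'[' at pos 0: depth = 1
'[' at pos 3: depth = 2
'[' at pos 7: depth = 3
'[' at pos 18: depth = 2
'[' at pos 22: depth = 3
'[' at pos 26: depth = 4
'[' at pos 30: depth = 5
'[' at pos 36: depth = 6
Maximum depth reached: 6

6


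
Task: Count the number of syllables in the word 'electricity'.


Break 'electricity' into syllables: e-lec-tric-i-ty -> e | lec | tric | i | ty = 5 syllables

5 syllables


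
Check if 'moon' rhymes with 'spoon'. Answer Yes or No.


Rime (stressed vowel + following sounds) of 'moon': -oon = /uːn/
Rime of 'spoon': -oon = /uːn/
/uːn/ and /uːn/ are the same ending sound, so the words rhyme.

Yes


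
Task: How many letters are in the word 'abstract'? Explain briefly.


Spell out 'abstract' and number each letter: a(1), b(2), s(3), t(4), r(5), a(6), c(7), t(8). Total: 8 letters.

8


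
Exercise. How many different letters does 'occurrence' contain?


Unique letters in 'occurrence': {c, e, n, o, r, u} = 6 distinct letters.

6


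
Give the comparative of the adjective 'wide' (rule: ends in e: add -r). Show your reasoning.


Apply comparative formation (ends in e: add -r): 'wide' -> 'wider'.

wider


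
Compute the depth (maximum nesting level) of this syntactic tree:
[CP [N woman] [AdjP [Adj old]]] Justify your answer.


Count bracket nesting levels:
'[' at pos 0: depth = 1
'[' at pos 4: depth = 2
'[' at pos 14: depth = 2
'[' at pos 20: depth = 3
Maximum depth reached: 3

3


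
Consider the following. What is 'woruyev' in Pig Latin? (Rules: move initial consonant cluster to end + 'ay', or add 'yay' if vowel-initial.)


'woruyev': move consonant cluster 'w' to end and add 'ay': 'oruyevway'.

oruyevway


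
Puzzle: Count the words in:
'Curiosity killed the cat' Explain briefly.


Split into words: Curiosity | killed | the | cat = 4 words.

4


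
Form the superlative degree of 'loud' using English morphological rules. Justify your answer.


Apply superlative formation (add -est): 'loud' -> 'loudest'.

loudest


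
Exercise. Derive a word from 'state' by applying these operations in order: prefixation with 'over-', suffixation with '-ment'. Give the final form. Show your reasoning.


Step 1: Add prefix 'over-' to 'state' = 'overstate'
Step 2: Add suffix '-ment' to 'overstate' = 'overstatement'

overstatement


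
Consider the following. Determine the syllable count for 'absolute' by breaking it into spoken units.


Break 'absolute' into syllables: ab-so-lute -> ab | so | lute = 3 syllables

3 syllables


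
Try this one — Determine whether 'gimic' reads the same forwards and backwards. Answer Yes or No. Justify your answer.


Forward: 'gimic'
Reversed: 'cimig'
They differ.

No


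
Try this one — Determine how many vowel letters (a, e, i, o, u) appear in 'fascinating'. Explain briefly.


Vowels in 'fascinating': a, i, a, i = 4 vowels.

4


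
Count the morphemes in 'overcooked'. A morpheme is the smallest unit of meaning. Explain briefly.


Decomposition: over- (prefix) + cook (root) + -ed (suffix) = 3 morpheme(s)

3 morphemes


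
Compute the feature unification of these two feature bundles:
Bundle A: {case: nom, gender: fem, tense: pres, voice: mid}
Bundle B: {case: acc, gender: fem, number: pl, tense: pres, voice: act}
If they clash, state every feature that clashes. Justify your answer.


Compare features:
case: A=nom vs B=acc -> CLASH
gender: A=fem vs B=fem -> unified: fem
number: A=_ vs B=pl -> unified: pl
tense: A=pres vs B=pres -> unified: pres
voice: A=mid vs B=act -> CLASH
Clashes detected on features 'case' (nom vs acc) and 'voice' (mid vs act); unification fails.

CLASH on 'case' (nom vs acc) and 'voice' (mid vs act)


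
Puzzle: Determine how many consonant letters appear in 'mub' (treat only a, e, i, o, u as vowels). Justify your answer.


Consonants in 'mub': m, b = 2 consonants.

2


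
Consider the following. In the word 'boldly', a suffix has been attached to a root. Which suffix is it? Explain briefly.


The word 'boldly' = 'bold' (root) + '-ly' (suffix). The suffix is '-ly'.

ly


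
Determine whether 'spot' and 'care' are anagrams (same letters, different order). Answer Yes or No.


Sorted letters of 'spot': 'opst'
Sorted letters of 'care': 'acer'
They do not match.

No


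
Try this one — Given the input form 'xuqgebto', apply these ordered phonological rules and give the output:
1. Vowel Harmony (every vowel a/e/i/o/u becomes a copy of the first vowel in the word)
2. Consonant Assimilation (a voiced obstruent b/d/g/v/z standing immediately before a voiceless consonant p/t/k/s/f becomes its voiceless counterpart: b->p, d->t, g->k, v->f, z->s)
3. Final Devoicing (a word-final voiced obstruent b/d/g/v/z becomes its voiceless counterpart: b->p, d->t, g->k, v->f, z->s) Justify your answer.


Starting form: 'xuqgebto'
Rule 1: Vowel Harmony: all vowels become 'u' (matching first vowel). 'xuqgebto' -> 'xuqgubtu'
Rule 2: Consonant Assimilation: voiced obstruent before voiceless consonant becomes voiceless ('bt' -> 'pt'). 'xuqgubtu' -> 'xuqguptu'
Rule 3: Final Devoicing: the word ends in the vowel 'u', not a consonant. No change.
Final form: 'xuqguptu'

xuqguptu


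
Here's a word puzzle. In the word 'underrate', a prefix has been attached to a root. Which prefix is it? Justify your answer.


The word 'underrate' = 'under' (prefix) + 'rate' (root). The prefix is 'under'.

under


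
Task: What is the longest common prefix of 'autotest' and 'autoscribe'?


Compare from the start: 4 characters match: 'auto'. Mismatch at position 5: 't' vs 's'.

auto


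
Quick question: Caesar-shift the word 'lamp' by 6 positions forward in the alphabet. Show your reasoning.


Shift each letter by 6: l -> r, a -> g, m -> s, p -> v. Result: 'rgsv'.

rgsv


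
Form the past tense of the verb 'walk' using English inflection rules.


Apply rule: Add -ed. 'walk' becomes 'walked'.

walked


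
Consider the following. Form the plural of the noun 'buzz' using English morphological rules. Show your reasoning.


Apply rule: Add -es (sibilant/fricative ending). 'buzz' becomes 'buzzes'.

buzzes


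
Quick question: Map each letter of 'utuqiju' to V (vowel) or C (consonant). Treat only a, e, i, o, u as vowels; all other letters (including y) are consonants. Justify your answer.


Letter mapping: u = V, t = C, u = V, q = C, i = V, j = C, u = V.

VCVCVCV


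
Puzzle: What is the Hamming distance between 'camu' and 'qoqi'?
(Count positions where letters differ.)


Alignment:
Position 1: 'c' vs 'q' = DIFFER
Position 2: 'a' vs 'o' = DIFFER
Position 3: 'm' vs 'q' = DIFFER
Position 4: 'u' vs 'i' = DIFFER
Total differences: 4

4


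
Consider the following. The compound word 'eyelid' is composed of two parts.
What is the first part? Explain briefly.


Split 'eyelid' into 'eye' + 'lid'. The first part is 'eye'.

eye


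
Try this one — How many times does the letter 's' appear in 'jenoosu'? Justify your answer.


Letter 's' in 'jenoosu': found at position(s) 6 = 1 occurrence(s).

1


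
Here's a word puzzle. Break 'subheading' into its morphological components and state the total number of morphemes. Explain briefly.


Step 1: Identify prefix: 'sub' (meaning: below)
Step 2: Identify root: 'head'
Step 3: Identify suffix(es): 'ing'
Decomposition: sub- (prefix: below) + head (root) + -ing (suffix: ongoing/result)
Total morphemes: 3

3 morphemes (sub- (prefix: below) + head (root) + -ing (suffix: ongoing/result))


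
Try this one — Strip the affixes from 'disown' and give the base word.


Remove prefix 'dis' from 'disown' to get root 'own'.

own


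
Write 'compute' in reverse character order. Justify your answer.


Reverse 'compute' character by character: 'etupmoc'.

etupmoc


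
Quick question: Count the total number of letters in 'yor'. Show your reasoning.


Spell out 'yor' and number each letter: y(1), o(2), r(3). Total: 3 letters.

3


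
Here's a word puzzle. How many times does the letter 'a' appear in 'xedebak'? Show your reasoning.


Letter 'a' in 'xedebak': found at position(s) 6 = 1 occurrence(s).

1


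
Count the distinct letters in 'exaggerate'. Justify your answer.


Unique letters in 'exaggerate': {a, e, g, r, t, x} = 6 distinct letters.

6


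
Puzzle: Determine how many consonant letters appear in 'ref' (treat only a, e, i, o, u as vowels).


Consonants in 'ref': r, f = 2 consonants.

2


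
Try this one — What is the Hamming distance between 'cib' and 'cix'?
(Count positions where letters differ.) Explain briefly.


Alignment:
Position 1: 'c' vs 'c' = match
Position 2: 'i' vs 'i' = match
Position 3: 'b' vs 'x' = DIFFER
Total differences: 1

1


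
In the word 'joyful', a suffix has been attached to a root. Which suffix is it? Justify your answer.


The word 'joyful' = 'joy' (root) + '-ful' (suffix). The suffix is '-ful'.

ful


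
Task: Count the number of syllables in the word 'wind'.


Break 'wind' into syllables: wind -> wind = 1 syllable

1 syllable


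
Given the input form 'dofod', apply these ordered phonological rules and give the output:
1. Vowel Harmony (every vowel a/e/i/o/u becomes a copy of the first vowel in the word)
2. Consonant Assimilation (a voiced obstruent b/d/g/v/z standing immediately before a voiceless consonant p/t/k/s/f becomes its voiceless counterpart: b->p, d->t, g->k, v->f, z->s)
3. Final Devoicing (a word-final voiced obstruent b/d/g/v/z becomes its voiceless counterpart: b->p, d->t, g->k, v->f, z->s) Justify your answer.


Starting form: 'dofod'
Rule 1: Vowel Harmony: all vowels already match. No change.
Rule 2: Consonant Assimilation: no voiced obstruent (b/d/g/v/z) stands immediately before a voiceless consonant (p/t/k/s/f). No change.
Rule 3: Final Devoicing: word-final voiced obstruent 'd' becomes voiceless 't'. 'dofod' -> 'dofot'
Final form: 'dofot'

dofot


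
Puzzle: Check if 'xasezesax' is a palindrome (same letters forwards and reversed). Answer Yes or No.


Forward: 'xasezesax'
Reversed: 'xasezesax'
They are identical.

Yes


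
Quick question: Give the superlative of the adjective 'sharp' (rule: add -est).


Apply superlative formation (add -est): 'sharp' -> 'sharpest'.

sharpest


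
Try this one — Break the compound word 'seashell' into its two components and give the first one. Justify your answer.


Split 'seashell' into 'sea' + 'shell'. The first part is 'sea'.

sea


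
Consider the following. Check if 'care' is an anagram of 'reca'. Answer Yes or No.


Sorted letters of 'care': 'acer'
Sorted letters of 'reca': 'acer'
They match.

Yes


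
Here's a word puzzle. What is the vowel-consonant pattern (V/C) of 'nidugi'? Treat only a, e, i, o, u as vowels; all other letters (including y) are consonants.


Letter mapping: n = C, i = V, d = C, u = V, g = C, i = V.

CVCVCV


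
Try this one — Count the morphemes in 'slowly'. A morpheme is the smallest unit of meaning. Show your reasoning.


Decomposition: slow (root) + -ly (suffix) = 2 morpheme(s)

2 morphemes


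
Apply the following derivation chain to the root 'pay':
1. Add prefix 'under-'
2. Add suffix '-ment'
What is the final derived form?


Step 1: Add prefix 'under-' to 'pay' = 'underpay'
Step 2: Add suffix '-ment' to 'underpay' = 'underpayment'

underpayment


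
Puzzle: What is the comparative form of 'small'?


Apply comparative formation (add -er): 'small' -> 'smaller'.

smaller


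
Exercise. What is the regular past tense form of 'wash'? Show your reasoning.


Apply rule: Add -ed. 'wash' becomes 'washed'.

washed


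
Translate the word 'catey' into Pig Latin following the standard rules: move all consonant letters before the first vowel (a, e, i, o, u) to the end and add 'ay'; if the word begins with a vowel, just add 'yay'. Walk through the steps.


'catey': move consonant cluster 'c' to end and add 'ay': 'ateycay'.

ateycay


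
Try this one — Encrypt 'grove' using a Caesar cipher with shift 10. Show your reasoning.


Shift each letter by 10: g -> q, r -> b, o -> y, v -> f, e -> o. Result: 'qbyfo'.

qbyfo


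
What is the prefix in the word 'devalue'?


The word 'devalue' = 'de' (prefix) + 'value' (root). The prefix is 'de'.

de


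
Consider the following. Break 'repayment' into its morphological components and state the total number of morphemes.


Step 1: Identify prefix: 're' (meaning: again)
Step 2: Identify root: 'pay'
Step 3: Identify suffix(es): 'ment'
Decomposition: re- (prefix: again) + pay (root) + -ment (suffix: action/result)
Total morphemes: 3

3 morphemes (re- (prefix: again) + pay (root) + -ment (suffix: action/result))


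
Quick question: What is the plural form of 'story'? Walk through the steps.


Apply rule: Change -y to -ies (consonant + y). 'story' becomes 'stories'.

stories


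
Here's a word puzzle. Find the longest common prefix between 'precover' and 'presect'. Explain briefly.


Compare from the start: 3 characters match: 'pre'. Mismatch at position 4: 'c' vs 's'.

pre


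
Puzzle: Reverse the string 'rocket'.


Reverse 'rocket' character by character: 'tekcor'.

tekcor


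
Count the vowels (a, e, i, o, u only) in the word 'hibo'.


Vowels in 'hibo': i, o = 2 vowels.

2


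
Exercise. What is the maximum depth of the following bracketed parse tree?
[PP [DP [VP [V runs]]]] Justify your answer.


Count bracket nesting levels:
'[' at pos 0: depth = 1
'[' at pos 4: depth = 2
'[' at pos 8: depth = 3
'[' at pos 12: depth = 4
Maximum depth reached: 4

4


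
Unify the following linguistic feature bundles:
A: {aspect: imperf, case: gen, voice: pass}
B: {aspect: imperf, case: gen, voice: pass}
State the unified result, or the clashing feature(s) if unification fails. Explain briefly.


Compare features:
aspect: A=imperf vs B=imperf -> unified: imperf
case: A=gen vs B=gen -> unified: gen
voice: A=pass vs B=pass -> unified: pass
No clashes found.

Unified: {aspect: imperf, case: gen, voice: pass}


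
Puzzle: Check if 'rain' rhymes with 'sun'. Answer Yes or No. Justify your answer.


Rime (stressed vowel + following sounds) of 'rain': -ain = /eɪn/
Rime of 'sun': -un = /ʌn/
/eɪn/ and /ʌn/ are different ending sounds, so the words do not rhyme.

No


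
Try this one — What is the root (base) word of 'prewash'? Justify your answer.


Remove prefix 'pre' from 'prewash' to get root 'wash'.

wash


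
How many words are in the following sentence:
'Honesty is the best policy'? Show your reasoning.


Split into words: Honesty | is | the | best | policy = 5 words.

5


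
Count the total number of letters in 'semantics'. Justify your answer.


Spell out 'semantics' and number each letter: s(1), e(2), m(3), a(4), n(5), t(6), i(7), c(8), s(9). Total: 9 letters.

9


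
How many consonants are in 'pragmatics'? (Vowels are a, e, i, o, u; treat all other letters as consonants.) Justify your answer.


Consonants in 'pragmatics': p, r, g, m, t, c, s = 7 consonants.

7


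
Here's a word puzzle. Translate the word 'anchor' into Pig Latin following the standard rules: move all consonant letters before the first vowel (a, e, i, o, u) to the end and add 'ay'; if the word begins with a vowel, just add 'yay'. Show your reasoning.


'anchor' starts with a vowel, so add 'yay': 'anchoryay'.

anchoryay


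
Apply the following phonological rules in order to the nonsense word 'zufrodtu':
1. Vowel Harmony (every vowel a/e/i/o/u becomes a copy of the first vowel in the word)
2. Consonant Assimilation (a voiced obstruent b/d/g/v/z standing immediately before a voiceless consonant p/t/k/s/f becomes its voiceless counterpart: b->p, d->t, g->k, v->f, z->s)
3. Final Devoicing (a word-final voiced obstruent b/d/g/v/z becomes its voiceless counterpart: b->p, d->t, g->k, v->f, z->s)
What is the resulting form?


Starting form: 'zufrodtu'
Rule 1: Vowel Harmony: all vowels become 'u' (matching first vowel). 'zufrodtu' -> 'zufrudtu'
Rule 2: Consonant Assimilation: voiced obstruent before voiceless consonant becomes voiceless ('dt' -> 'tt'). 'zufrudtu' -> 'zufruttu'
Rule 3: Final Devoicing: the word ends in the vowel 'u', not a consonant. No change.
Final form: 'zufruttu'

zufruttu


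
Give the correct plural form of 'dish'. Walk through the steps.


Apply rule: Add -es (sibilant/fricative ending). 'dish' becomes 'dishes'.

dishes


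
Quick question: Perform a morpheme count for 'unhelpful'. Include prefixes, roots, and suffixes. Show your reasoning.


Decomposition: un- (prefix) + help (root) + -ful (suffix) = 3 morpheme(s)

3 morphemes


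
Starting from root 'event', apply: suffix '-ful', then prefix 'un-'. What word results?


Step 1: Add suffix '-ful' to 'event' = 'eventful'
Step 2: Add prefix 'un-' to 'eventful' = 'uneventful'

uneventful


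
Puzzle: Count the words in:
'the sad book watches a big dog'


Split into words: the | sad | book | watches | a | big | dog = 7 words.

7


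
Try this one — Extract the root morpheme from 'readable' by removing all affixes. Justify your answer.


Remove suffix '-able' from 'readable' to get root 'read'.

read


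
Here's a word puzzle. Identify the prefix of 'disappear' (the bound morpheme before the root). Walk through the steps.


The word 'disappear' = 'dis' (prefix) + 'appear' (root). The prefix is 'dis'.

dis


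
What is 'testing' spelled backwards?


Reverse 'testing' character by character: 'gnitset'.

gnitset


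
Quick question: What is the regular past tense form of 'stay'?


Apply rule: Add -ed. 'stay' becomes 'stayed'.

stayed


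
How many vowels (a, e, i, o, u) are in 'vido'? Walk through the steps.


Vowels in 'vido': i, o = 2 vowels.

2


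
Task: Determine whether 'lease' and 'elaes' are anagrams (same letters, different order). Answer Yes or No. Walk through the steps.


Sorted letters of 'lease': 'aeels'
Sorted letters of 'elaes': 'aeels'
They match.

Yes
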